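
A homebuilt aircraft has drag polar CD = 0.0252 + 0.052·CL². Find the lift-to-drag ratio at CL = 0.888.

L/D = 13.4

CD = 0.0252 + 0.052 × 0.888² = 0.0662
L/D = CL/CD = 0.888 / 0.0662 = 13.4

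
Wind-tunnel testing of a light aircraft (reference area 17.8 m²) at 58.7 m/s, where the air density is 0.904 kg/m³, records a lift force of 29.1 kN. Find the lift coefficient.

CL = 1.05

From L = ½ρv²S·CL, rearranging gives CL = 2L/(ρv²S).
CL = 2 × 29100 / (0.904 × 58.7² × 17.8) = 1.05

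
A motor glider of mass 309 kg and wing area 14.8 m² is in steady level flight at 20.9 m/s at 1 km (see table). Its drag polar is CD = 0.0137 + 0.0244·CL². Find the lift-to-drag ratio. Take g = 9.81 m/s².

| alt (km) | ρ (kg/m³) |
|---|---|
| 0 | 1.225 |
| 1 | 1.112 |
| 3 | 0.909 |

At 1 km, from the table: ρ = 1.112 kg/m³.
Weight W = mg = 309 × 9.81 = 3031.3 N; in level flight L = W.
q = ½ρv² = ½ × 1.112 × 20.9² = 242.9 Pa.
Required CL = L/(qS) = 3031.3/(242.9·14.8) = 0.8433.
CD = 0.0137 + 0.0244 × 0.8433² = 0.03105.
L/D = CL/CD = 0.8433 / 0.03105 = 27.2

L/D = 27.2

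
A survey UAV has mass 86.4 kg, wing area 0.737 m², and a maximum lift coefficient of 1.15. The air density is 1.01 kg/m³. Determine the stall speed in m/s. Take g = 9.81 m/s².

Weight W = mg = 86.4 × 9.81 = 847.6 N.
From L = ½ρV²S·CL,max = W: V_stall = √(2W/(ρSCL,max)) = √(2·847.6/(1.01·0.737·1.15))
V_stall = √1980 = 44.5 m/s

V_stall = 44.5 m/s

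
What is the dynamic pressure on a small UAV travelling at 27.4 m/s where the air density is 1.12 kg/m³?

q = ½ρv² = ½ × 1.12 × 27.4² = 420 Pa

q = 420 Pa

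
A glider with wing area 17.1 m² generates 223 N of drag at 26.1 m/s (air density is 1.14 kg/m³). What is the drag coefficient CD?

CD = 0.0336

From D = ½ρv²S·CD, rearranging gives CD = 2D/(ρv²S).
CD = 2 × 223 / (1.14 × 26.1² × 17.1) = 0.0336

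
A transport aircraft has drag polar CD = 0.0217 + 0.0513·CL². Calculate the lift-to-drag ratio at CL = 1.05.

L/D = 13.4

CD = 0.0217 + 0.0513 × 1.05² = 0.07826
L/D = CL/CD = 1.05 / 0.07826 = 13.4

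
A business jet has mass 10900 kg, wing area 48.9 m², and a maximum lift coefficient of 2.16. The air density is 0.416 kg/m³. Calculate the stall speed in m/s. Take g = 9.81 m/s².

V_stall = 69.8 m/s

At stall, lift equals weight: L = W = m·g = 10900 × 9.81 = 1.069×10^5 N.
V_stall = √(2W/(ρ·S·CL,max)) = √(2 × 1.069×10^5 / (0.416 × 48.9 × 2.16))
V_stall = √4867 = 69.8 m/s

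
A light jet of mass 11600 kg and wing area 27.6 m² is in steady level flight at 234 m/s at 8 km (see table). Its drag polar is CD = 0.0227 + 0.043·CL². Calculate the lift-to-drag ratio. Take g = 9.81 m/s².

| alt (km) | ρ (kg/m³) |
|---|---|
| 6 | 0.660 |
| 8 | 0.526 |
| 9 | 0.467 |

At 8 km, from the table: ρ = 0.526 kg/m³.
Weight W = mg = 11600 × 9.81 = 1.138×10^5 N; in level flight L = W.
Dynamic pressure q = 0.5 × 0.526 × 234² = 14400 Pa.
CL = W/(q·S) = 1.138×10^5 / (14400 × 27.6) = 0.2863.
CD = 0.0227 + 0.043 × 0.2863² = 0.02622.
L/D = CL/CD = 0.2863 / 0.02622 = 10.9

L/D = 10.9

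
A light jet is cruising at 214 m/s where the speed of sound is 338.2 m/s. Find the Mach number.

M = v/a = 214 / 338.2 = 0.633

M = 0.633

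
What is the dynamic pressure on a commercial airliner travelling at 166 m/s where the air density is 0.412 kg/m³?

q = ½ρv² = ½ × 0.412 × 166² = 5680 Pa

q = 5680 Pa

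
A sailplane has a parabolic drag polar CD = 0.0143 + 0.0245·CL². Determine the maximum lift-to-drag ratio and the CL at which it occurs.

For CD = CD0 + K·CL², (L/D)max occurs at CL* = √(CD0/K) and equals 1/(2√(K·CD0)).
(L/D)max = 1/(2√(0.0245 × 0.0143)) = 1/(2 × 0.01872) = 26.7
CL* = √(0.0143/0.0245) = 0.764

(L/D)max = 26.7, at CL = 0.764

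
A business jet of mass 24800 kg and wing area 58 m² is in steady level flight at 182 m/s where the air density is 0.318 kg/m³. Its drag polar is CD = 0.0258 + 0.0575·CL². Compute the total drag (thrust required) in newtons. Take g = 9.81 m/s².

D = 19000 N

Weight W = mg = 24800 × 9.81 = 2.4329×10^5 N; in level flight L = W.
Dynamic pressure q = 0.5 × 0.318 × 182² = 5267 Pa.
Required CL = L/(qS) = 2.4329×10^5/(5267·58) = 0.7964.
CD = 0.0258 + 0.0575 × 0.7964² = 0.06227.
D = q·S·CD = 5267 × 58 × 0.06227 = 19020 N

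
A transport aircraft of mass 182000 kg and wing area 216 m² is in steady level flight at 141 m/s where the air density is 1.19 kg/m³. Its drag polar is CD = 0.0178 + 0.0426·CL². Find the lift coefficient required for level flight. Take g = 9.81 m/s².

CL = 0.699

Level flight ⇒ L = W = m·g = 182000 × 9.81 = 1.7854×10^6 N.
Dynamic pressure q = 0.5 × 1.19 × 141² = 11830 Pa.
Required CL = L/(qS) = 1.7854×10^6/(11830·216) = 0.6988.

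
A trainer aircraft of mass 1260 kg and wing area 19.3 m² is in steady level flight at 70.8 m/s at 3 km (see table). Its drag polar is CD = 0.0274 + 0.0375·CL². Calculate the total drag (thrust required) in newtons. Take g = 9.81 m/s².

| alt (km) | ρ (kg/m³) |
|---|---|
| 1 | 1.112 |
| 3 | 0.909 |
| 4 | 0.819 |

At 3 km, from the table: ρ = 0.909 kg/m³.
Weight W = mg = 1260 × 9.81 = 12361 N; in level flight L = W.
Dynamic pressure q = 0.5 × 0.909 × 70.8² = 2278 Pa.
CL = W/(q·S) = 12361 / (2278 × 19.3) = 0.2811.
CD = 0.0274 + 0.0375 × 0.2811² = 0.03036.
D = q·S·CD = 2278 × 19.3 × 0.03036 = 1335 N

D = 1340 N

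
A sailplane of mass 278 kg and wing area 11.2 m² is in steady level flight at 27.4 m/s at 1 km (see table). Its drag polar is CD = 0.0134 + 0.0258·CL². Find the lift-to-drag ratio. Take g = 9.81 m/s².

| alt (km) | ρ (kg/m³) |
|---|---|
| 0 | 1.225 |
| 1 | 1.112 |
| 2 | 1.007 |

L/D = 26.3

At 1 km, from the table: ρ = 1.112 kg/m³.
In steady level flight, lift balances weight: W = mg = 278 × 9.81 = 2727.2 N.
Dynamic pressure q = 0.5 × 1.112 × 27.4² = 417.4 Pa.
CL = 2W/(ρv²S) = 2×2727.2/(1.112×27.4²×11.2) = 0.5833.
CD = 0.0134 + 0.0258 × 0.5833² = 0.02218.
L/D = CL/CD = 0.5833 / 0.02218 = 26.3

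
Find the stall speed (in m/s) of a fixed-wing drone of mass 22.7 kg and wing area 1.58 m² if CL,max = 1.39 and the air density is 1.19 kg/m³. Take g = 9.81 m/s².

V_stall = 13.1 m/s

Stall occurs when L = W at CL,max. W = mg = 22.7 × 9.81 = 222.7 N.
V_stall = √(2W/(ρ·S·CL,max)) = √(2 × 222.7 / (1.19 × 1.58 × 1.39))
V_stall = √170.4 = 13.1 m/s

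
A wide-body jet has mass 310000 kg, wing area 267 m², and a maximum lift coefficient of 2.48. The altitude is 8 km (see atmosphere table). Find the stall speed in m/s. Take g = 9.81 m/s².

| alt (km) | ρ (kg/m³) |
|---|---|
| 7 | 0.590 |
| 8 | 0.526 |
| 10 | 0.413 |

At 8 km, from the table: ρ = 0.526 kg/m³.
At stall, lift equals weight: L = W = m·g = 310000 × 9.81 = 3.041×10^6 N.
From L = ½ρV²S·CL,max = W: V_stall = √(2W/(ρSCL,max)) = √(2·3.041×10^6/(0.526·267·2.48))
V_stall = √17460 = 132 m/s

V_stall = 132 m/s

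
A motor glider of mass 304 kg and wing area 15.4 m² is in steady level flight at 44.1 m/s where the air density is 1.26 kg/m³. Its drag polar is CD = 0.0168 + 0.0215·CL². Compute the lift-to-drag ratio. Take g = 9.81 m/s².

L/D = 9.12

In steady level flight, lift balances weight: W = mg = 304 × 9.81 = 2982.2 N.
Dynamic pressure q = 0.5 × 1.26 × 44.1² = 1225 Pa.
Required CL = L/(qS) = 2982.2/(1225·15.4) = 0.1581.
CD = 0.0168 + 0.0215 × 0.1581² = 0.01734.
L/D = CL/CD = 0.1581 / 0.01734 = 9.12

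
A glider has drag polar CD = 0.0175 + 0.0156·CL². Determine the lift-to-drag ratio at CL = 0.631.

L/D = 26.6

CD = 0.0175 + 0.0156 × 0.631² = 0.02371
L/D = CL/CD = 0.631 / 0.02371 = 26.6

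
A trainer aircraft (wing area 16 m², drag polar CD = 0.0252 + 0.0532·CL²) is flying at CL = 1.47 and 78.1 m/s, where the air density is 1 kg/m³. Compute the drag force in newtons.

CD = 0.0252 + 0.0532 × 1.47² = 0.1402
D = ½ρv²S·CD = ½ × 1 × 78.1² × 16 × 0.1402 = 6840 N

D = 6840 N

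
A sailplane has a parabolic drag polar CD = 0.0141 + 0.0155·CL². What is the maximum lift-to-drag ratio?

(L/D)max = 33.8

For CD = CD0 + K·CL², (L/D)max occurs at CL* = √(CD0/K) and equals 1/(2√(K·CD0)).
(L/D)max = 1/(2√(0.0155 × 0.0141)) = 1/(2 × 0.01478) = 33.8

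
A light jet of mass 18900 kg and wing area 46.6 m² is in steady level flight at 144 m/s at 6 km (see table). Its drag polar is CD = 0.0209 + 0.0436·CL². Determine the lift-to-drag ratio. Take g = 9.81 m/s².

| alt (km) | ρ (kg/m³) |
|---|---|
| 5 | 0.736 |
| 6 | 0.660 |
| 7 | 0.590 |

At 6 km, from the table: ρ = 0.660 kg/m³.
In steady level flight, lift balances weight: W = mg = 18900 × 9.81 = 1.8541×10^5 N.
Dynamic pressure q = 0.5 × 0.66 × 144² = 6843 Pa.
CL = 2W/(ρv²S) = 2×1.8541×10^5/(0.66×144²×46.6) = 0.5814.
CD = 0.0209 + 0.0436 × 0.5814² = 0.03564.
L/D = CL/CD = 0.5814 / 0.03564 = 16.3

L/D = 16.3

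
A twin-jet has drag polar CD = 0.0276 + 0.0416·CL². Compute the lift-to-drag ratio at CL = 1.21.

CD = 0.0276 + 0.0416 × 1.21² = 0.08851
L/D = CL/CD = 1.21 / 0.08851 = 13.7

L/D = 13.7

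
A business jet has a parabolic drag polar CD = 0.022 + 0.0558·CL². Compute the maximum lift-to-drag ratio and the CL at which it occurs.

(L/D)max = 14.3, at CL = 0.628

For CD = CD0 + K·CL², (L/D)max occurs at CL* = √(CD0/K) and equals 1/(2√(K·CD0)).
(L/D)max = 1/(2√(0.0558 × 0.022)) = 1/(2 × 0.03504) = 14.3
CL* = √(0.022/0.0558) = 0.628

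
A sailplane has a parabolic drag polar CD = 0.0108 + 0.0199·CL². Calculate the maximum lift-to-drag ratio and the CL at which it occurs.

For CD = CD0 + K·CL², (L/D)max occurs at CL* = √(CD0/K) and equals 1/(2√(K·CD0)).
(L/D)max = 1/(2√(0.0199 × 0.0108)) = 1/(2 × 0.01466) = 34.1
CL* = √(0.0108/0.0199) = 0.737

(L/D)max = 34.1, at CL = 0.737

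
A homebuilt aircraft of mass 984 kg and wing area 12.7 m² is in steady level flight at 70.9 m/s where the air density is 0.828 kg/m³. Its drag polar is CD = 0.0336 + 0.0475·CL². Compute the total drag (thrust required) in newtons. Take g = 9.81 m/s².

D = 1060 N

Weight W = mg = 984 × 9.81 = 9653 N; in level flight L = W.
Dynamic pressure q = 0.5 × 0.828 × 70.9² = 2081 Pa.
CL = 2W/(ρv²S) = 2×9653/(0.828×70.9²×12.7) = 0.3652.
CD = 0.0336 + 0.0475 × 0.3652² = 0.03994.
D = q·S·CD = 2081 × 12.7 × 0.03994 = 1056 N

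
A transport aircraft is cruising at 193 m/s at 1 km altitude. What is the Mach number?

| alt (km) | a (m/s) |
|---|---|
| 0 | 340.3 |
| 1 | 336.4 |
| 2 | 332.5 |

M = 0.574

At 1 km, from the table: a = 336.4 m/s.
M = v/a = 193 / 336.4 = 0.574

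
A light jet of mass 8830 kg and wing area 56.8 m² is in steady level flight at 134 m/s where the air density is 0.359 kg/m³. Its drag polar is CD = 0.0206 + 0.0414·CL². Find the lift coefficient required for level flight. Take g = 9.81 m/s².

Weight W = mg = 8830 × 9.81 = 86622 N; in level flight L = W.
q = ½ρv² = ½ × 0.359 × 134² = 3223 Pa.
CL = 2W/(ρv²S) = 2×86622/(0.359×134²×56.8) = 0.4732.

CL = 0.473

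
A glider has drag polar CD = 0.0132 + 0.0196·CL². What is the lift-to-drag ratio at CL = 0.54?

CD = 0.0132 + 0.0196 × 0.54² = 0.01892
L/D = CL/CD = 0.54 / 0.01892 = 28.5

L/D = 28.5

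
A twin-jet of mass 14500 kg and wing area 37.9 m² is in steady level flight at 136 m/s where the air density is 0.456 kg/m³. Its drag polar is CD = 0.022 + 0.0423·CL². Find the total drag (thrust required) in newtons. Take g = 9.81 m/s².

D = 8870 N

In steady level flight, lift balances weight: W = mg = 14500 × 9.81 = 1.4224×10^5 N.
Dynamic pressure q = 0.5 × 0.456 × 136² = 4217 Pa.
Required CL = L/(qS) = 1.4224×10^5/(4217·37.9) = 0.89.
CD = 0.022 + 0.0423 × 0.89² = 0.05551.
D = q·S·CD = 4217 × 37.9 × 0.05551 = 8871 N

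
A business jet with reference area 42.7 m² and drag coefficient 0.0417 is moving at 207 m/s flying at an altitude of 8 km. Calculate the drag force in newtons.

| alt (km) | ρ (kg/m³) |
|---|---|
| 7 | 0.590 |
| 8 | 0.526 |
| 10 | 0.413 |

D = 20100 N

At 8 km, from the table: ρ = 0.526 kg/m³.
D = ½ρv²S·CD = ½ × 0.526 × 207² × 42.7 × 0.0417 = 20100 N ≈ 20.1 kN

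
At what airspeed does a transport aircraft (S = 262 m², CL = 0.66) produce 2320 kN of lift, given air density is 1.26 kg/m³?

v = 146 m/s

L = ½ρv²S·CL ⇒ v = √(2L/(ρ·S·CL))
v = √(2 × 2.32×10^6 / (1.26 × 262 × 0.66)) = √21300 = 146 m/s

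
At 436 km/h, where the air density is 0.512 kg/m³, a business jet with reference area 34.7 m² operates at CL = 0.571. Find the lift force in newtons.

L = 74400 N

Convert speed: v = 436 km/h ÷ 3.6 = 121.1 m/s.
L = ½ρv²S·CL = ½ × 0.512 × 121.1² × 34.7 × 0.571 = 74400 N ≈ 74.4 kN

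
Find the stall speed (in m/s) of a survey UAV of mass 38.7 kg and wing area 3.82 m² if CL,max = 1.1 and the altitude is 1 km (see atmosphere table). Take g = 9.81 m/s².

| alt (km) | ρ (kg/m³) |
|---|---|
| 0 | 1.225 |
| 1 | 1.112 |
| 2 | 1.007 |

At 1 km, from the table: ρ = 1.112 kg/m³.
Stall occurs when L = W at CL,max. W = mg = 38.7 × 9.81 = 379.6 N.
From L = ½ρV²S·CL,max = W: V_stall = √(2W/(ρSCL,max)) = √(2·379.6/(1.112·3.82·1.1))
V_stall = √162.5 = 12.7 m/s

V_stall = 12.7 m/s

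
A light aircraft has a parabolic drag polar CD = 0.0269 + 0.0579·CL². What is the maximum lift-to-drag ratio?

(L/D)max = 12.7

For CD = CD0 + K·CL², (L/D)max occurs at CL* = √(CD0/K) and equals 1/(2√(K·CD0)).
(L/D)max = 1/(2√(0.0579 × 0.0269)) = 1/(2 × 0.03947) = 12.7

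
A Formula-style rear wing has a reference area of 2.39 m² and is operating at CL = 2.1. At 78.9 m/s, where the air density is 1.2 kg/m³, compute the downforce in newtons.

Dynamic pressure q = ½ρv² = ½ × 1.2 × 78.9² = 3735 Pa.
L = q·S·CL = 3735 × 2.39 × 2.1 = 18700 N ≈ 18.7 kN

L = 18700 N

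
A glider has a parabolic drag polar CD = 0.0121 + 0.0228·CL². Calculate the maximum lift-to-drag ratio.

For CD = CD0 + K·CL², (L/D)max occurs at CL* = √(CD0/K) and equals 1/(2√(K·CD0)).
(L/D)max = 1/(2√(0.0228 × 0.0121)) = 1/(2 × 0.01661) = 30.1

(L/D)max = 30.1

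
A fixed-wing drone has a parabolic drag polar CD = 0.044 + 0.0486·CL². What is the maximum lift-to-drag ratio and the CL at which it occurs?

(L/D)max = 10.8, at CL = 0.951

For CD = CD0 + K·CL², (L/D)max occurs at CL* = √(CD0/K) and equals 1/(2√(K·CD0)).
(L/D)max = 1/(2√(0.0486 × 0.044)) = 1/(2 × 0.04624) = 10.8
CL* = √(0.044/0.0486) = 0.951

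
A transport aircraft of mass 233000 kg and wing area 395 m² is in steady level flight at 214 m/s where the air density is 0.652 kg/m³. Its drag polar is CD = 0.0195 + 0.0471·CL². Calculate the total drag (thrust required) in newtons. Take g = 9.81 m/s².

D = 1.57×10^5 N

In steady level flight, lift balances weight: W = mg = 233000 × 9.81 = 2.2857×10^6 N.
q = ½ρv² = ½ × 0.652 × 214² = 14930 Pa.
CL = 2W/(ρv²S) = 2×2.2857×10^6/(0.652×214²×395) = 0.3876.
CD = 0.0195 + 0.0471 × 0.3876² = 0.02658.
D = q·S·CD = 14930 × 395 × 0.02658 = 1.567×10^5 N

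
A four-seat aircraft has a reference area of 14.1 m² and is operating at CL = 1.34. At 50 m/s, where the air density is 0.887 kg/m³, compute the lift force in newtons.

Dynamic pressure q = ½ρv² = ½ × 0.887 × 50² = 1109 Pa.
L = q·S·CL = 1109 × 14.1 × 1.34 = 20900 N ≈ 20.9 kN

L = 20900 N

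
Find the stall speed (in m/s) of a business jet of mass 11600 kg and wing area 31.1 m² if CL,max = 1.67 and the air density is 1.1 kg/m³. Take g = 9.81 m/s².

At stall, lift equals weight: L = W = m·g = 11600 × 9.81 = 1.138×10^5 N.
V_stall = √(2W/(ρ·S·CL,max)) = √(2 × 1.138×10^5 / (1.1 × 31.1 × 1.67))
V_stall = √3984 = 63.1 m/s

V_stall = 63.1 m/s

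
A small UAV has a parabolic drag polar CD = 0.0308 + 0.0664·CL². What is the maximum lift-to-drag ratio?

(L/D)max = 11.1

For CD = CD0 + K·CL², (L/D)max occurs at CL* = √(CD0/K) and equals 1/(2√(K·CD0)).
(L/D)max = 1/(2√(0.0664 × 0.0308)) = 1/(2 × 0.04522) = 11.1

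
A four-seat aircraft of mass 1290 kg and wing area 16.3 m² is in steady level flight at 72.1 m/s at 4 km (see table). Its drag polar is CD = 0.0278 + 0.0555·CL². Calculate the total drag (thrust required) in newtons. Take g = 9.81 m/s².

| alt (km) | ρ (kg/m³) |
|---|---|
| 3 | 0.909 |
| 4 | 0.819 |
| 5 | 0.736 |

D = 1220 N

At 4 km, from the table: ρ = 0.819 kg/m³.
Level flight ⇒ L = W = m·g = 1290 × 9.81 = 12655 N.
Dynamic pressure q = 0.5 × 0.819 × 72.1² = 2129 Pa.
CL = W/(q·S) = 12655 / (2129 × 16.3) = 0.3647.
CD = 0.0278 + 0.0555 × 0.3647² = 0.03518.
D = q·S·CD = 2129 × 16.3 × 0.03518 = 1221 N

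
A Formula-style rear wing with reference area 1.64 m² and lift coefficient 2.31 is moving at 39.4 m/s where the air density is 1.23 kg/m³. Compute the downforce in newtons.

L = 3620 N

L = ½ρv²S·CL = ½ × 1.23 × 39.4² × 1.64 × 2.31 = 3620 N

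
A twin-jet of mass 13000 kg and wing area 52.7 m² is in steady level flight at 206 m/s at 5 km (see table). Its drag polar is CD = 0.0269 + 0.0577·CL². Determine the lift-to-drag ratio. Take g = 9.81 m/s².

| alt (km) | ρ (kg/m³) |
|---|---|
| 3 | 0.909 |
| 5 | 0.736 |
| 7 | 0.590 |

At 5 km, from the table: ρ = 0.736 kg/m³.
In steady level flight, lift balances weight: W = mg = 13000 × 9.81 = 1.2753×10^5 N.
Dynamic pressure q = 0.5 × 0.736 × 206² = 15620 Pa.
CL = W/(q·S) = 1.2753×10^5 / (15620 × 52.7) = 0.155.
CD = 0.0269 + 0.0577 × 0.155² = 0.02829.
L/D = CL/CD = 0.155 / 0.02829 = 5.48

L/D = 5.48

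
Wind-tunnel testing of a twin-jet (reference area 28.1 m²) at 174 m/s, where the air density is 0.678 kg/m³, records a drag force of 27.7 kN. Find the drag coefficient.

CD = 0.096

From D = ½ρv²S·CD, rearranging gives CD = 2D/(ρv²S).
CD = 2 × 27700 / (0.678 × 174² × 28.1) = 0.096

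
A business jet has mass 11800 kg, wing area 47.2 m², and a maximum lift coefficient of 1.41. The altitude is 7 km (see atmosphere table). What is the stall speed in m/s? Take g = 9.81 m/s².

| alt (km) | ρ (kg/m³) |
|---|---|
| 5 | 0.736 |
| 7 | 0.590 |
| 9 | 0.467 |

At 7 km, from the table: ρ = 0.590 kg/m³.
Weight W = mg = 11800 × 9.81 = 1.158×10^5 N.
From L = ½ρV²S·CL,max = W: V_stall = √(2W/(ρSCL,max)) = √(2·1.158×10^5/(0.59·47.2·1.41))
V_stall = √5896 = 76.8 m/s

V_stall = 76.8 m/s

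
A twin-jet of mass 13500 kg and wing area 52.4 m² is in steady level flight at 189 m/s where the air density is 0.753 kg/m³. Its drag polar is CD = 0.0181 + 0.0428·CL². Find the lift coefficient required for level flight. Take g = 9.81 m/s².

In steady level flight, lift balances weight: W = mg = 13500 × 9.81 = 1.3244×10^5 N.
Dynamic pressure q = 0.5 × 0.753 × 189² = 13450 Pa.
Required CL = L/(qS) = 1.3244×10^5/(13450·52.4) = 0.1879.

CL = 0.188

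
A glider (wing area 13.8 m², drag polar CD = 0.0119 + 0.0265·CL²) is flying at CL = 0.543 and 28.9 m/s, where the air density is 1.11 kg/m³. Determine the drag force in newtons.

D = 126 N

CD = 0.0119 + 0.0265 × 0.543² = 0.01971
D = ½ρv²S·CD = ½ × 1.11 × 28.9² × 13.8 × 0.01971 = 126 N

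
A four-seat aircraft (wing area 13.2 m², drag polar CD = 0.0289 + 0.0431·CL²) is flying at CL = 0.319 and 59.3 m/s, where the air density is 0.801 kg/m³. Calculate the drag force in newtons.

CD = 0.0289 + 0.0431 × 0.319² = 0.03329
D = ½ρv²S·CD = ½ × 0.801 × 59.3² × 13.2 × 0.03329 = 619 N

D = 619 N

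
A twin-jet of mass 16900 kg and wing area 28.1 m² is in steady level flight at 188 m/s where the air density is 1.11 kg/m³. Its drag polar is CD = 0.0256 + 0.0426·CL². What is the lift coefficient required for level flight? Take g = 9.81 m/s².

Level flight ⇒ L = W = m·g = 16900 × 9.81 = 1.6579×10^5 N.
q = ½ρv² = ½ × 1.11 × 188² = 19620 Pa.
CL = 2W/(ρv²S) = 2×1.6579×10^5/(1.11×188²×28.1) = 0.3008.

CL = 0.301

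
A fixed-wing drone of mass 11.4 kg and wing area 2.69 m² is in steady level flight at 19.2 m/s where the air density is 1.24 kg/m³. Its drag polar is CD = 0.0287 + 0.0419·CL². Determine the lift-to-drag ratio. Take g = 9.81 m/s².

Level flight ⇒ L = W = m·g = 11.4 × 9.81 = 111.83 N.
Dynamic pressure q = 0.5 × 1.24 × 19.2² = 228.6 Pa.
CL = 2W/(ρv²S) = 2×111.83/(1.24×19.2²×2.69) = 0.1819.
CD = 0.0287 + 0.0419 × 0.1819² = 0.03009.
L/D = CL/CD = 0.1819 / 0.03009 = 6.05

L/D = 6.05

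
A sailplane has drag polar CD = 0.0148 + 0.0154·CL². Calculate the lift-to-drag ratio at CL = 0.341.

CD = 0.0148 + 0.0154 × 0.341² = 0.01659
L/D = CL/CD = 0.341 / 0.01659 = 20.6

L/D = 20.6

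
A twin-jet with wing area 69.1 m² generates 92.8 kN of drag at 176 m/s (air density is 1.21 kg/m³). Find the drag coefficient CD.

From D = ½ρv²S·CD, rearranging gives CD = 2D/(ρv²S).
CD = 2 × 92800 / (1.21 × 176² × 69.1) = 0.0717

CD = 0.0717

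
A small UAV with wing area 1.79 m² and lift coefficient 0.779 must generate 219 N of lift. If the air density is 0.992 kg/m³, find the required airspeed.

L = ½ρv²S·CL ⇒ v = √(2L/(ρ·S·CL))
v = √(2 × 219 / (0.992 × 1.79 × 0.779)) = √316.6 = 17.8 m/s

v = 17.8 m/s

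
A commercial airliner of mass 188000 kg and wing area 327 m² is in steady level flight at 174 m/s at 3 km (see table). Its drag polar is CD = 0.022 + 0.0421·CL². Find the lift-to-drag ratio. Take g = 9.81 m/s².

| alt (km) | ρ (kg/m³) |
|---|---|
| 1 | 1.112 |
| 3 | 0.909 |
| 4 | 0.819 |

At 3 km, from the table: ρ = 0.909 kg/m³.
Weight W = mg = 188000 × 9.81 = 1.8443×10^6 N; in level flight L = W.
Dynamic pressure q = 0.5 × 0.909 × 174² = 13760 Pa.
CL = 2W/(ρv²S) = 2×1.8443×10^6/(0.909×174²×327) = 0.4099.
CD = 0.022 + 0.0421 × 0.4099² = 0.02907.
L/D = CL/CD = 0.4099 / 0.02907 = 14.1

L/D = 14.1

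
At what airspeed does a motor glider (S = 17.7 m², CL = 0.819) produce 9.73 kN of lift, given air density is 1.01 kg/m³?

L = ½ρv²S·CL ⇒ v = √(2L/(ρ·S·CL))
v = √(2 × 9730 / (1.01 × 17.7 × 0.819)) = √1329 = 36.5 m/s

v = 36.5 m/s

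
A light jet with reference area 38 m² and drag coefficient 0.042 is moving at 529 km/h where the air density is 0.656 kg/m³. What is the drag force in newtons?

D = 11300 N

Convert speed: v = 529 km/h ÷ 3.6 = 146.9 m/s.
Dynamic pressure q = ½ρv² = ½ × 0.656 × 146.9² = 7082 Pa.
D = q·S·CD = 7082 × 38 × 0.042 = 11300 N ≈ 11.3 kN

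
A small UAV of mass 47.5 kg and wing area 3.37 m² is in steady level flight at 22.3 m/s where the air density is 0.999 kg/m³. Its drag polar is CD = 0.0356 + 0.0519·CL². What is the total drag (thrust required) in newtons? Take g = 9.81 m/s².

D = 43.3 N

Weight W = mg = 47.5 × 9.81 = 465.98 N; in level flight L = W.
Dynamic pressure q = 0.5 × 0.999 × 22.3² = 248.4 Pa.
CL = W/(q·S) = 465.98 / (248.4 × 3.37) = 0.5567.
CD = 0.0356 + 0.0519 × 0.5567² = 0.05168.
D = q·S·CD = 248.4 × 3.37 × 0.05168 = 43.26 N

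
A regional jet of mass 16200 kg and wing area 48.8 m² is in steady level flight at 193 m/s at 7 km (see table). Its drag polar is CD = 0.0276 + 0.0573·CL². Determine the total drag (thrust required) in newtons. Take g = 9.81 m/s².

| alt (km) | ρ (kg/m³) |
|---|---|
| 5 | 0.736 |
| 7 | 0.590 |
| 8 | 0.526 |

At 7 km, from the table: ρ = 0.590 kg/m³.
In steady level flight, lift balances weight: W = mg = 16200 × 9.81 = 1.5892×10^5 N.
q = ½ρv² = ½ × 0.59 × 193² = 10990 Pa.
CL = W/(q·S) = 1.5892×10^5 / (10990 × 48.8) = 0.2964.
CD = 0.0276 + 0.0573 × 0.2964² = 0.03263.
D = q·S·CD = 10990 × 48.8 × 0.03263 = 17500 N

D = 17500 N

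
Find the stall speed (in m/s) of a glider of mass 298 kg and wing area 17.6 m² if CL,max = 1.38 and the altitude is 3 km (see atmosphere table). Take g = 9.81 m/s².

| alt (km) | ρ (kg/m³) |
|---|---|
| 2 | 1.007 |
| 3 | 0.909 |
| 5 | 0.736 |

V_stall = 16.3 m/s

At 3 km, from the table: ρ = 0.909 kg/m³.
At stall, lift equals weight: L = W = m·g = 298 × 9.81 = 2923 N.
From L = ½ρV²S·CL,max = W: V_stall = √(2W/(ρSCL,max)) = √(2·2923/(0.909·17.6·1.38))
V_stall = √264.8 = 16.3 m/s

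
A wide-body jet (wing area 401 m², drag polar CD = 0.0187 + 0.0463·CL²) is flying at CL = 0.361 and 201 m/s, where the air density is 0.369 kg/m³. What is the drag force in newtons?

CD = 0.0187 + 0.0463 × 0.361² = 0.02473
D = ½ρv²S·CD = ½ × 0.369 × 201² × 401 × 0.02473 = 73900 N

D = 73900 N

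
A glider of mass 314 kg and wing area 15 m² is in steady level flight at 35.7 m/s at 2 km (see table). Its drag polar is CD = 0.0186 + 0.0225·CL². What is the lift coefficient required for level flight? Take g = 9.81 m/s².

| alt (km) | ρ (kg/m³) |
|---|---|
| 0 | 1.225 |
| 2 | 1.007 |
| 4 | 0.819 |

CL = 0.32

At 2 km, from the table: ρ = 1.007 kg/m³.
Weight W = mg = 314 × 9.81 = 3080.3 N; in level flight L = W.
q = ½ρv² = ½ × 1.007 × 35.7² = 641.7 Pa.
CL = W/(q·S) = 3080.3 / (641.7 × 15) = 0.32.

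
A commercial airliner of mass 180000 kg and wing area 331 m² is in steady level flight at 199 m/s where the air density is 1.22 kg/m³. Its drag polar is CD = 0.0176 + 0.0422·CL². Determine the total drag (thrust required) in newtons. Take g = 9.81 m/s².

D = 1.57×10^5 N

Weight W = mg = 180000 × 9.81 = 1.7658×10^6 N; in level flight L = W.
q = ½ρv² = ½ × 1.22 × 199² = 24160 Pa.
Required CL = L/(qS) = 1.7658×10^6/(24160·331) = 0.2208.
CD = 0.0176 + 0.0422 × 0.2208² = 0.01966.
D = q·S·CD = 24160 × 331 × 0.01966 = 1.572×10^5 N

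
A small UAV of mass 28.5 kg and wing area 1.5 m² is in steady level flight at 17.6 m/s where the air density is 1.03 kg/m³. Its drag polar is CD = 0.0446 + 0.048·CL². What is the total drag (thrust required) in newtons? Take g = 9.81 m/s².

Level flight ⇒ L = W = m·g = 28.5 × 9.81 = 279.59 N.
q = ½ρv² = ½ × 1.03 × 17.6² = 159.5 Pa.
Required CL = L/(qS) = 279.59/(159.5·1.5) = 1.168.
CD = 0.0446 + 0.048 × 1.168² = 0.1101.
D = q·S·CD = 159.5 × 1.5 × 0.1101 = 26.35 N

D = 26.4 N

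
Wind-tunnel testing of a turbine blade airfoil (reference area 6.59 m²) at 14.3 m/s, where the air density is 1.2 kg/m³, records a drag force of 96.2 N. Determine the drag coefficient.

From D = ½ρv²S·CD, rearranging gives CD = 2D/(ρv²S).
CD = 2 × 96.2 / (1.2 × 14.3² × 6.59) = 0.119

CD = 0.119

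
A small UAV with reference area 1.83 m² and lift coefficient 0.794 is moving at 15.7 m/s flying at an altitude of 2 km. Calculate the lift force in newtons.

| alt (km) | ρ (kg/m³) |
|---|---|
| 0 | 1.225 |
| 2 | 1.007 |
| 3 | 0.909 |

At 2 km, from the table: ρ = 1.007 kg/m³.
L = ½ρv²S·CL = ½ × 1.007 × 15.7² × 1.83 × 0.794 = 180 N

L = 180 N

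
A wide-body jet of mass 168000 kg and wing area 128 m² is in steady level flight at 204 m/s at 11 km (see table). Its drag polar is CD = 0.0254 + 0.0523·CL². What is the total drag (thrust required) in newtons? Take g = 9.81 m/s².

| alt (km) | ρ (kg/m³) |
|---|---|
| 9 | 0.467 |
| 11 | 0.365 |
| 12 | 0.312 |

At 11 km, from the table: ρ = 0.365 kg/m³.
Level flight ⇒ L = W = m·g = 168000 × 9.81 = 1.6481×10^6 N.
q = ½ρv² = ½ × 0.365 × 204² = 7595 Pa.
CL = 2W/(ρv²S) = 2×1.6481×10^6/(0.365×204²×128) = 1.695.
CD = 0.0254 + 0.0523 × 1.695² = 0.1757.
D = q·S·CD = 7595 × 128 × 0.1757 = 1.708×10^5 N

D = 1.71×10^5 N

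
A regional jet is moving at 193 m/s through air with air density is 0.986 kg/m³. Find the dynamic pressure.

q = 18400 Pa

q = ½ρv² = ½ × 0.986 × 193² = 18400 Pa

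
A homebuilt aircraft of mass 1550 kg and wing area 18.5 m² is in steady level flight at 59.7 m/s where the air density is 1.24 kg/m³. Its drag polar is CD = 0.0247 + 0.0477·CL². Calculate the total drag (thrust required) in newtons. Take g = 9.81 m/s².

D = 1280 N

Weight W = mg = 1550 × 9.81 = 15206 N; in level flight L = W.
Dynamic pressure q = 0.5 × 1.24 × 59.7² = 2210 Pa.
Required CL = L/(qS) = 15206/(2210·18.5) = 0.372.
CD = 0.0247 + 0.0477 × 0.372² = 0.0313.
D = q·S·CD = 2210 × 18.5 × 0.0313 = 1280 N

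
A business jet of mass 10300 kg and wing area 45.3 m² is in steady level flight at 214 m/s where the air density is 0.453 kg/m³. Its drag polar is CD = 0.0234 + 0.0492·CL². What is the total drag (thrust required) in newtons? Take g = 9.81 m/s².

D = 12100 N

Level flight ⇒ L = W = m·g = 10300 × 9.81 = 1.0104×10^5 N.
Dynamic pressure q = 0.5 × 0.453 × 214² = 10370 Pa.
CL = 2W/(ρv²S) = 2×1.0104×10^5/(0.453×214²×45.3) = 0.215.
CD = 0.0234 + 0.0492 × 0.215² = 0.02568.
D = q·S·CD = 10370 × 45.3 × 0.02568 = 12060 N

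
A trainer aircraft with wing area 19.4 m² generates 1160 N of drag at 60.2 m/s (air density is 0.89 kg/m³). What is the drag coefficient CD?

From D = ½ρv²S·CD, rearranging gives CD = 2D/(ρv²S).
CD = 2 × 1160 / (0.89 × 60.2² × 19.4) = 0.0371

CD = 0.0371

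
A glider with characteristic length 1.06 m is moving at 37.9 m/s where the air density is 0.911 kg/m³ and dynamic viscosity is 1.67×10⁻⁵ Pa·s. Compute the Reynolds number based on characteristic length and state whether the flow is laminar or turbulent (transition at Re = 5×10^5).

Re = ρ·v·c/μ = 0.911 × 37.9 × 1.06 / (1.67×10⁻⁵) = 2.19×10^6
Since 2.19×10^6 > 5×10^5, the flow is turbulent.

Re = 2.19×10^6 (turbulent)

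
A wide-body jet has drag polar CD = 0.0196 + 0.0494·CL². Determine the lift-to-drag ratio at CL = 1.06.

CD = 0.0196 + 0.0494 × 1.06² = 0.07511
L/D = CL/CD = 1.06 / 0.07511 = 14.1

L/D = 14.1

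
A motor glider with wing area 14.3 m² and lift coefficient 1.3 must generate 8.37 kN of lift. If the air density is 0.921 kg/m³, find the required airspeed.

v = 31.3 m/s

L = ½ρv²S·CL ⇒ v = √(2L/(ρ·S·CL))
v = √(2 × 8370 / (0.921 × 14.3 × 1.3)) = √977.7 = 31.3 m/s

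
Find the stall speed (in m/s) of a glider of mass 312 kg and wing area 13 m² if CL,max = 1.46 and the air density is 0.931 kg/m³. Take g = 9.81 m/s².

Stall occurs when L = W at CL,max. W = mg = 312 × 9.81 = 3061 N.
From L = ½ρV²S·CL,max = W: V_stall = √(2W/(ρSCL,max)) = √(2·3061/(0.931·13·1.46))
V_stall = √346.4 = 18.6 m/s

V_stall = 18.6 m/s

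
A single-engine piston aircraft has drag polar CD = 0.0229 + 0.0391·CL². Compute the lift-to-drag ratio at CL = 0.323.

L/D = 12

CD = 0.0229 + 0.0391 × 0.323² = 0.02698
L/D = CL/CD = 0.323 / 0.02698 = 12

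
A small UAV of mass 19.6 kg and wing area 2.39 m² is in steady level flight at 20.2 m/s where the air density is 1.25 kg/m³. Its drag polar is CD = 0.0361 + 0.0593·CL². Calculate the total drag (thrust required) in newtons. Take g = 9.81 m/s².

In steady level flight, lift balances weight: W = mg = 19.6 × 9.81 = 192.28 N.
q = ½ρv² = ½ × 1.25 × 20.2² = 255 Pa.
Required CL = L/(qS) = 192.28/(255·2.39) = 0.3155.
CD = 0.0361 + 0.0593 × 0.3155² = 0.042.
D = q·S·CD = 255 × 2.39 × 0.042 = 25.6 N

D = 25.6 N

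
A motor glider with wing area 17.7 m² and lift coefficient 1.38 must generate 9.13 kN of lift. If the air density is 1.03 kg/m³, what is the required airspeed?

v = 26.9 m/s

L = ½ρv²S·CL ⇒ v = √(2L/(ρ·S·CL))
v = √(2 × 9130 / (1.03 × 17.7 × 1.38)) = √725.8 = 26.9 m/s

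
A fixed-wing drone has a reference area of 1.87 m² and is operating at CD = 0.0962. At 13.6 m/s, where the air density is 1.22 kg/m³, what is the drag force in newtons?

Dynamic pressure q = ½ρv² = ½ × 1.22 × 13.6² = 112.8 Pa.
D = q·S·CD = 112.8 × 1.87 × 0.0962 = 20.3 N

D = 20.3 N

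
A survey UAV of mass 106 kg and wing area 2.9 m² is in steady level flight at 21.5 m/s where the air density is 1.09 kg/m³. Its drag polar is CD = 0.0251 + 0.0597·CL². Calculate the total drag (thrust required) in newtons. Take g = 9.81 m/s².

D = 107 N

Weight W = mg = 106 × 9.81 = 1039.9 N; in level flight L = W.
q = ½ρv² = ½ × 1.09 × 21.5² = 251.9 Pa.
CL = 2W/(ρv²S) = 2×1039.9/(1.09×21.5²×2.9) = 1.423.
CD = 0.0251 + 0.0597 × 1.423² = 0.146.
D = q·S·CD = 251.9 × 2.9 × 0.146 = 106.7 N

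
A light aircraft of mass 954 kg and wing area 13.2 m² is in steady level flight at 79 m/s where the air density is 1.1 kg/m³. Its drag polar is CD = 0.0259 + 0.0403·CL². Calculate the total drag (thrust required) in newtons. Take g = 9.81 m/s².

D = 1250 N

Weight W = mg = 954 × 9.81 = 9358.7 N; in level flight L = W.
Dynamic pressure q = 0.5 × 1.1 × 79² = 3433 Pa.
CL = 2W/(ρv²S) = 2×9358.7/(1.1×79²×13.2) = 0.2066.
CD = 0.0259 + 0.0403 × 0.2066² = 0.02762.
D = q·S·CD = 3433 × 13.2 × 0.02762 = 1251 N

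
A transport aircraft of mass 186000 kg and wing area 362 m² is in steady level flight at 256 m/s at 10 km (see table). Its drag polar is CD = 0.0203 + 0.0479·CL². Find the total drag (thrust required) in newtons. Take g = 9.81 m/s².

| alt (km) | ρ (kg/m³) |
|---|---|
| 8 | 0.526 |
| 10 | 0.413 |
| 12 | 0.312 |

D = 1.32×10^5 N

At 10 km, from the table: ρ = 0.413 kg/m³.
Level flight ⇒ L = W = m·g = 186000 × 9.81 = 1.8247×10^6 N.
q = ½ρv² = ½ × 0.413 × 256² = 13530 Pa.
Required CL = L/(qS) = 1.8247×10^6/(13530·362) = 0.3725.
CD = 0.0203 + 0.0479 × 0.3725² = 0.02694.
D = q·S·CD = 13530 × 362 × 0.02694 = 1.32×10^5 N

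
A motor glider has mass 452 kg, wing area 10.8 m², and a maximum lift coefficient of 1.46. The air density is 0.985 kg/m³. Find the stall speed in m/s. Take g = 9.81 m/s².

Weight W = mg = 452 × 9.81 = 4434 N.
From L = ½ρV²S·CL,max = W: V_stall = √(2W/(ρSCL,max)) = √(2·4434/(0.985·10.8·1.46))
V_stall = √571 = 23.9 m/s

V_stall = 23.9 m/s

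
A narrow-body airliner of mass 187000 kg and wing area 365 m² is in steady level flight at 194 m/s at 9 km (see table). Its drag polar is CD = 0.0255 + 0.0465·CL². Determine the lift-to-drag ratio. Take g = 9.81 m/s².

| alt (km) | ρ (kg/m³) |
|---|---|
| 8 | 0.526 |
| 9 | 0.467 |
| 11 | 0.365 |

L/D = 14

At 9 km, from the table: ρ = 0.467 kg/m³.
In steady level flight, lift balances weight: W = mg = 187000 × 9.81 = 1.8345×10^6 N.
q = ½ρv² = ½ × 0.467 × 194² = 8788 Pa.
Required CL = L/(qS) = 1.8345×10^6/(8788·365) = 0.5719.
CD = 0.0255 + 0.0465 × 0.5719² = 0.04071.
L/D = CL/CD = 0.5719 / 0.04071 = 14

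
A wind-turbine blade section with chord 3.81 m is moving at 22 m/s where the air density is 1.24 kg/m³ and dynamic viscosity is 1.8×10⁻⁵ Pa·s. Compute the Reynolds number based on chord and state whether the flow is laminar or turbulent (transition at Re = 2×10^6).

Re = 5.77×10^6 (turbulent)

Re = ρ·v·c/μ = 1.24 × 22 × 3.81 / (1.8×10⁻⁵) = 5.77×10^6
Since 5.77×10^6 > 2×10^6, the flow is turbulent.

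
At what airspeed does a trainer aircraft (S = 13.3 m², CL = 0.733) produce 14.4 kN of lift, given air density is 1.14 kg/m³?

L = ½ρv²S·CL ⇒ v = √(2L/(ρ·S·CL))
v = √(2 × 14400 / (1.14 × 13.3 × 0.733)) = √2591 = 50.9 m/s

v = 50.9 m/s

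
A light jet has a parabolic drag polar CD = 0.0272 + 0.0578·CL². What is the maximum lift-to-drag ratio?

(L/D)max = 12.6

For CD = CD0 + K·CL², (L/D)max occurs at CL* = √(CD0/K) and equals 1/(2√(K·CD0)).
(L/D)max = 1/(2√(0.0578 × 0.0272)) = 1/(2 × 0.03965) = 12.6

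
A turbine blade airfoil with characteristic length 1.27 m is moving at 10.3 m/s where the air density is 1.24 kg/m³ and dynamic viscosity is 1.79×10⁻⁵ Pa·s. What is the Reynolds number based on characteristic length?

Re = ρ·v·c/μ = 1.24 × 10.3 × 1.27 / (1.79×10⁻⁵) = 9.06×10^5

Re = 9.06×10^5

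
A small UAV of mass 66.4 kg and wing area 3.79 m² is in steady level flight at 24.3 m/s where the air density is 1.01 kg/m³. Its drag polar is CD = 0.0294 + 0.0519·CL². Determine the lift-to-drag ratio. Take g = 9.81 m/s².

Level flight ⇒ L = W = m·g = 66.4 × 9.81 = 651.38 N.
q = ½ρv² = ½ × 1.01 × 24.3² = 298.2 Pa.
Required CL = L/(qS) = 651.38/(298.2·3.79) = 0.5764.
CD = 0.0294 + 0.0519 × 0.5764² = 0.04664.
L/D = CL/CD = 0.5764 / 0.04664 = 12.4

L/D = 12.4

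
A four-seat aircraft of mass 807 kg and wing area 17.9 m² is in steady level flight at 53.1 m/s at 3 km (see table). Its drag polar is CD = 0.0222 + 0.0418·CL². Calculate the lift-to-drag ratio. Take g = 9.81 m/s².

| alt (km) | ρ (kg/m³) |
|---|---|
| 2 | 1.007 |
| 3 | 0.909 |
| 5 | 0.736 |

At 3 km, from the table: ρ = 0.909 kg/m³.
Level flight ⇒ L = W = m·g = 807 × 9.81 = 7916.7 N.
q = ½ρv² = ½ × 0.909 × 53.1² = 1282 Pa.
CL = 2W/(ρv²S) = 2×7916.7/(0.909×53.1²×17.9) = 0.3451.
CD = 0.0222 + 0.0418 × 0.3451² = 0.02718.
L/D = CL/CD = 0.3451 / 0.02718 = 12.7

L/D = 12.7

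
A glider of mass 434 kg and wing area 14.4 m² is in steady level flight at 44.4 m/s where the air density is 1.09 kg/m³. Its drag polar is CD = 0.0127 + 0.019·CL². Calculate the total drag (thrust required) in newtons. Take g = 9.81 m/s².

Weight W = mg = 434 × 9.81 = 4257.5 N; in level flight L = W.
q = ½ρv² = ½ × 1.09 × 44.4² = 1074 Pa.
Required CL = L/(qS) = 4257.5/(1074·14.4) = 0.2752.
CD = 0.0127 + 0.019 × 0.2752² = 0.01414.
D = q·S·CD = 1074 × 14.4 × 0.01414 = 218.7 N

D = 219 N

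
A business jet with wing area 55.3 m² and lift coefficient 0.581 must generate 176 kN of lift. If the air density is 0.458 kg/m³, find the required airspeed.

L = ½ρv²S·CL ⇒ v = √(2L/(ρ·S·CL))
v = √(2 × 1.76×10^5 / (0.458 × 55.3 × 0.581)) = √23920 = 155 m/s

v = 155 m/s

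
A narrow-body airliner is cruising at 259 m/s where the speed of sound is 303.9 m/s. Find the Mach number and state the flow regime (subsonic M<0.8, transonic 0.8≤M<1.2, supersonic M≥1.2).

M = 0.852 (transonic)

M = v/a = 259 / 303.9 = 0.852
M = 0.852 → transonic.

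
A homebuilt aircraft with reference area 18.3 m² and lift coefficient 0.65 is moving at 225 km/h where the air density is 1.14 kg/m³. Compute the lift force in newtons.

Convert speed: v = 225 km/h ÷ 3.6 = 62.5 m/s.
Dynamic pressure q = ½ρv² = ½ × 1.14 × 62.5² = 2227 Pa.
L = q·S·CL = 2227 × 18.3 × 0.65 = 26500 N ≈ 26.5 kN

L = 26500 N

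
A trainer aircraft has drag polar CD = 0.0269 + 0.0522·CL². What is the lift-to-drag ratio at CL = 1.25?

L/D = 11.5

CD = 0.0269 + 0.0522 × 1.25² = 0.1085
L/D = CL/CD = 1.25 / 0.1085 = 11.5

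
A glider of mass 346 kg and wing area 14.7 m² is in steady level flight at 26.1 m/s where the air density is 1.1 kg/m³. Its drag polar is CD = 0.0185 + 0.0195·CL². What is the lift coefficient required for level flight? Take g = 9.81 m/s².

CL = 0.616

In steady level flight, lift balances weight: W = mg = 346 × 9.81 = 3394.3 N.
Dynamic pressure q = 0.5 × 1.1 × 26.1² = 374.7 Pa.
Required CL = L/(qS) = 3394.3/(374.7·14.7) = 0.6163.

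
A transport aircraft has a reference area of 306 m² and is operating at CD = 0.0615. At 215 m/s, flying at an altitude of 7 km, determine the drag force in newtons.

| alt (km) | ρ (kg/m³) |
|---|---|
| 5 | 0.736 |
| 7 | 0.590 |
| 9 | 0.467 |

At 7 km, from the table: ρ = 0.590 kg/m³.
Dynamic pressure q = ½ρv² = ½ × 0.59 × 215² = 13640 Pa.
D = q·S·CD = 13640 × 306 × 0.0615 = 2.57×10^5 N ≈ 257 kN

D = 2.57×10^5 N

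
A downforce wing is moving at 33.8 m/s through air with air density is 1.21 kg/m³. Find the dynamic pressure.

q = ½ρv² = ½ × 1.21 × 33.8² = 691 Pa

q = 691 Pa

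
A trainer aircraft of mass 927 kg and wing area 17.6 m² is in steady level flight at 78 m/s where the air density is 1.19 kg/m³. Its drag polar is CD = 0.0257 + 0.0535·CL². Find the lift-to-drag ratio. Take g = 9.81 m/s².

L/D = 5.33

Level flight ⇒ L = W = m·g = 927 × 9.81 = 9093.9 N.
Dynamic pressure q = 0.5 × 1.19 × 78² = 3620 Pa.
CL = W/(q·S) = 9093.9 / (3620 × 17.6) = 0.1427.
CD = 0.0257 + 0.0535 × 0.1427² = 0.02679.
L/D = CL/CD = 0.1427 / 0.02679 = 5.33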